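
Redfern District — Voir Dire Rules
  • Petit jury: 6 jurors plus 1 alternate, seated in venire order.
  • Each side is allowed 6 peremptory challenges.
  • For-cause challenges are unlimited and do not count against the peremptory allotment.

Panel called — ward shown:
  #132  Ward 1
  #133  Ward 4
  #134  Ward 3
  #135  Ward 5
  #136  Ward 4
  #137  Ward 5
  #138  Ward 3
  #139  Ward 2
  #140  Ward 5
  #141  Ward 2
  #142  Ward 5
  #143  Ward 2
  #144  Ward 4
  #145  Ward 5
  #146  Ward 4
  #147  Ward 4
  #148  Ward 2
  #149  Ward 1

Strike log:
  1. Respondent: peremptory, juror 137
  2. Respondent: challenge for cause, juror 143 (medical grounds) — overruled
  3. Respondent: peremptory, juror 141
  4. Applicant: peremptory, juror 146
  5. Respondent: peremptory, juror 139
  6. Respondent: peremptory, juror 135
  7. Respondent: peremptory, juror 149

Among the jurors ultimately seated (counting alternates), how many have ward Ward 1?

Removed: #135, #137, #139, #141, #146, #149.
Seated (7 incl. alternates): #132, #133, #134, #136, #138, #140, #142.
Of those, in Ward 1: #132 → 1.

1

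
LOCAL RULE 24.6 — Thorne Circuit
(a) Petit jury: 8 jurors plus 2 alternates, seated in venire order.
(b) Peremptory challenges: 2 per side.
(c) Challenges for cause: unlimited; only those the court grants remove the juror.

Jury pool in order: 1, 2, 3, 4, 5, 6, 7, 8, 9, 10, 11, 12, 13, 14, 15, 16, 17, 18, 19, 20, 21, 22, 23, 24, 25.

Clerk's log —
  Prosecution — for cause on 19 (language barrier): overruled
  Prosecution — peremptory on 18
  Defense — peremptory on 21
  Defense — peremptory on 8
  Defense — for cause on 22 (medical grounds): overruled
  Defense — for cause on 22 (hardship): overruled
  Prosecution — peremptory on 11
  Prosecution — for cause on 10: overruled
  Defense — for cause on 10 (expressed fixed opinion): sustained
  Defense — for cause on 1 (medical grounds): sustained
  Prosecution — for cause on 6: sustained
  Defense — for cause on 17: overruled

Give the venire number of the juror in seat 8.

13

Removed: #1, #6, #8, #10, #11, #18, #21. (#17, #19, #22 stay — for-cause denied.)
Seating in order: seats 1–8 → #2, #3, #4, #5, #7, #9, #12, #13; alternates → #14, #15.
So seat 8 is #13.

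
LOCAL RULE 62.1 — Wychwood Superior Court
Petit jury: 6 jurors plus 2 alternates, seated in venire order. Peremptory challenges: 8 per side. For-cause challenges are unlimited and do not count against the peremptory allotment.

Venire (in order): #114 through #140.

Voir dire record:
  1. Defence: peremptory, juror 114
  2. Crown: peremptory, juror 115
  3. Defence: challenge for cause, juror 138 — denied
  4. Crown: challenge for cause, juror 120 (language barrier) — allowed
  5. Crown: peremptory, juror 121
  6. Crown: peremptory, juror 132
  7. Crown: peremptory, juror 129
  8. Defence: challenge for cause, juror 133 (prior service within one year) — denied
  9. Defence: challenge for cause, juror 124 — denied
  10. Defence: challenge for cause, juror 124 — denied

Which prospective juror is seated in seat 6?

123

Removed: #114, #115, #120, #121, #129, #132. (#124, #133, #138 stay — for-cause denied.)
Filling seats in venire order through position 6: #116, #117, #118, #119, #122, #123.
So seat 6 is #123.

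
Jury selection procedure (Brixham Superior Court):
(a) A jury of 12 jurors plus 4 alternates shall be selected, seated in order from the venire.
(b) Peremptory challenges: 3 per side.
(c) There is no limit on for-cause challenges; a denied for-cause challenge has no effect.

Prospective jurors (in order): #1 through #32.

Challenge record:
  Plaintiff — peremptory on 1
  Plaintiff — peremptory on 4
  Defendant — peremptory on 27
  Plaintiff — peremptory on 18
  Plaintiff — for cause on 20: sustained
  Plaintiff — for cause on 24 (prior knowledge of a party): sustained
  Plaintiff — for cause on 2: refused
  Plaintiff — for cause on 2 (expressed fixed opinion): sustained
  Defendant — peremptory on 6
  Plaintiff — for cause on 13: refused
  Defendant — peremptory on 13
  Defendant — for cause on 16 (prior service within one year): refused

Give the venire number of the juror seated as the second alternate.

Removed: #1, #2, #4, #6, #13, #18, #20, #24, #27. (#16 stays — for-cause denied.)
Seating in order: seats 1–12 → #3, #5, #7, #8, #9, #10, #11, #12, #14, #15, #16, #17; alternates → #19, #21, #22, #23.
So alternate 2 is #21.

21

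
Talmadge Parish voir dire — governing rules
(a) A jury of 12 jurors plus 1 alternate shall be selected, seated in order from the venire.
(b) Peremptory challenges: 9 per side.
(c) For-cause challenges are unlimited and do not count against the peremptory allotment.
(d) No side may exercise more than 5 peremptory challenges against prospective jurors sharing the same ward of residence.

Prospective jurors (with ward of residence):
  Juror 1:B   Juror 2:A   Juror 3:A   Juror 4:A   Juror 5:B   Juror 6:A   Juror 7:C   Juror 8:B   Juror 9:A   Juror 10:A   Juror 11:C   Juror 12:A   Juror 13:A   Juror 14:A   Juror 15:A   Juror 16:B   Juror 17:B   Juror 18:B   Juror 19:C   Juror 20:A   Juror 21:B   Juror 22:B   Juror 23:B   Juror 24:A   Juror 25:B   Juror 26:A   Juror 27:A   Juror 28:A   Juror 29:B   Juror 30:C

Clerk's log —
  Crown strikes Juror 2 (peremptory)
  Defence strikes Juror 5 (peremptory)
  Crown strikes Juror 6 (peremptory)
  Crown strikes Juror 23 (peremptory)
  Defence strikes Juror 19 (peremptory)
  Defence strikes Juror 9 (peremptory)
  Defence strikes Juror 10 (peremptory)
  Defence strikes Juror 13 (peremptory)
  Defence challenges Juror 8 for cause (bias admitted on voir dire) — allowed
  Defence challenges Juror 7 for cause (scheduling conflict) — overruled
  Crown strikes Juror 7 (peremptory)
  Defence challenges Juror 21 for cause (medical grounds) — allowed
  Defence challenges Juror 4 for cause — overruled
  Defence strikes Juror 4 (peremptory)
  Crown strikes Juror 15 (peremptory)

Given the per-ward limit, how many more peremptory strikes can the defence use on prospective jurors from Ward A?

1

Defence peremptories so far: #5, #19, #9, #10, #13, #4 — 6 of 9 used, 3 left overall.
Against Ward A: #9, #10, #13, #4 — 4 used; per-ward cap 5 leaves 1.
Binding limit: min(3, 1) = 1.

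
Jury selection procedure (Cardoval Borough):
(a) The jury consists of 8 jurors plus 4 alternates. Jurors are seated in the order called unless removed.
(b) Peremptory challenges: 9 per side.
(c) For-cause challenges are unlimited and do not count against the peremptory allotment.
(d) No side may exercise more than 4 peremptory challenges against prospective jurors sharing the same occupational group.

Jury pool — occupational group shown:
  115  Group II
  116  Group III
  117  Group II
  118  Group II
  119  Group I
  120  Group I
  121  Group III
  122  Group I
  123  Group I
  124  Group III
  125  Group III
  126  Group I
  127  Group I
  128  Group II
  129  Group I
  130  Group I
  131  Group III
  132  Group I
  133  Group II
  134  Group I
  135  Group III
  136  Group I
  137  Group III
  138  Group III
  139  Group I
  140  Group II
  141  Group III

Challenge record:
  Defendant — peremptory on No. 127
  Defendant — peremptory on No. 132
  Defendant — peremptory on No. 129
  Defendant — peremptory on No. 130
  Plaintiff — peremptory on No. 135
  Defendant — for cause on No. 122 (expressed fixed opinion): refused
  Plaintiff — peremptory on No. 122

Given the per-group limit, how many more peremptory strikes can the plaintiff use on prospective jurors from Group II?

4

Plaintiff peremptories so far: #135, #122 — 2 of 9 used, 7 left overall.
Against Group II: none yet — per-group cap 4 leaves 4.
Binding limit: min(7, 4) = 4.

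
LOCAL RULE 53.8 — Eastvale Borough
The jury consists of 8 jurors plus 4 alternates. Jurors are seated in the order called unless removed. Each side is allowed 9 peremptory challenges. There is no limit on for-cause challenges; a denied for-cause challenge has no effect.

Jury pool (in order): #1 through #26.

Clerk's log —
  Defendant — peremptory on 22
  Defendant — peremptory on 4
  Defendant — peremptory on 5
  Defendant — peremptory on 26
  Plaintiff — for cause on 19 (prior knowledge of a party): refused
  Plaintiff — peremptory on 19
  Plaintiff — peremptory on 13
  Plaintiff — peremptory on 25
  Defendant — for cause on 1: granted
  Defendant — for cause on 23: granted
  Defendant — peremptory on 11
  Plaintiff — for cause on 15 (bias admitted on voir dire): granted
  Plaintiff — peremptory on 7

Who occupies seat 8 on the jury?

Removed: #1, #4, #5, #7, #11, #13, #15, #19, #22, #23, #25, #26.
Filling seats in venire order through position 8: #2, #3, #6, #8, #9, #10, #12, #14.
So seat 8 is #14.

14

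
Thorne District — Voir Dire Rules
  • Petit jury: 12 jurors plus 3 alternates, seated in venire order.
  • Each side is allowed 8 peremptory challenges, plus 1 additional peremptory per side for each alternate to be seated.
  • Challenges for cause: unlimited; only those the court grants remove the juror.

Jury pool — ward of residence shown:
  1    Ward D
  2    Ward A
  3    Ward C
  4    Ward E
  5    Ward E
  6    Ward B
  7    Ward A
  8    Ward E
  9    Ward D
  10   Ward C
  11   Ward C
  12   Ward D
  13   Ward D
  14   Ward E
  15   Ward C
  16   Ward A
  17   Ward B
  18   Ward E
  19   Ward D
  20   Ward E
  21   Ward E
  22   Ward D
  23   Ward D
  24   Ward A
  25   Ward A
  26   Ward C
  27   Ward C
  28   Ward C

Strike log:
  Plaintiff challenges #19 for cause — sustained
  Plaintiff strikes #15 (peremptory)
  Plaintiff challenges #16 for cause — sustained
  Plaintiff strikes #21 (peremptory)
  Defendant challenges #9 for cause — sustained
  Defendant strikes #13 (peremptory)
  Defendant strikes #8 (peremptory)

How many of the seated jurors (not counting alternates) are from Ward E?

3

Removed: #8, #9, #13, #15, #16, #19, #21.
Seated jurors 1–12: #1, #2, #3, #4, #5, #6, #7, #10, #11, #12, #14, #17 (alternates #18, #20, #22 not counted).
Of those, in Ward E: #4, #5, #14 → 3.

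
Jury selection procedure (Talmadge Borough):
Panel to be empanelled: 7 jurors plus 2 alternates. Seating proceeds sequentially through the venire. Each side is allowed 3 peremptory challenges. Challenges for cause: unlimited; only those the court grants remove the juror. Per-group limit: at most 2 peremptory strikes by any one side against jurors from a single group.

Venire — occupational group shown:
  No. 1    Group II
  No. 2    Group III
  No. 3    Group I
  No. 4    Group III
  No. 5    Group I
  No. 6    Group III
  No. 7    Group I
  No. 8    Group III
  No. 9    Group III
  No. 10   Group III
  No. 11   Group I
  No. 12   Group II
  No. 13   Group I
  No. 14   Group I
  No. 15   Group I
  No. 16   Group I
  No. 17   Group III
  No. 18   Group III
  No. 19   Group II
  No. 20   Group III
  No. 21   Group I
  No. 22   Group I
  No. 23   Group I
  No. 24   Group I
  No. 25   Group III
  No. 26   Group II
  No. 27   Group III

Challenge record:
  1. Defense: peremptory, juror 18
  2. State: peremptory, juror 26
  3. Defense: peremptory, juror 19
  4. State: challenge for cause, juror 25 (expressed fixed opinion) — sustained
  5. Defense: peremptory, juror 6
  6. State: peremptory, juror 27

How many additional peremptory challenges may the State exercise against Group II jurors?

State peremptories so far: #26, #27 — 2 of 3 used, 1 left overall.
Against Group II: #26 — 1 used; per-group cap 2 leaves 1.
Binding limit: min(1, 1) = 1.

1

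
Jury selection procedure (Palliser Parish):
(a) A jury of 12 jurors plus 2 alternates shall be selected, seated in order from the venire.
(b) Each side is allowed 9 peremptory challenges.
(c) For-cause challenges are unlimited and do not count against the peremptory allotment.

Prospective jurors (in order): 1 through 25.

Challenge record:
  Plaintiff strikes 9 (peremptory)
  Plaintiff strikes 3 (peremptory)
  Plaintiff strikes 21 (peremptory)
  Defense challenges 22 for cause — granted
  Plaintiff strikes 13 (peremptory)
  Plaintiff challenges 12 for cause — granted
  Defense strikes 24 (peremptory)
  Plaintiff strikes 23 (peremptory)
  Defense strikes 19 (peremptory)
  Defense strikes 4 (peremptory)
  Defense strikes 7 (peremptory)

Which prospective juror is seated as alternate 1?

Removed: #3, #4, #7, #9, #12, #13, #19, #21, #22, #23, #24.
Seating in order: seats 1–12 → #1, #2, #5, #6, #8, #10, #11, #14, #15, #16, #17, #18; alternates → #20, #25.
So alternate 1 is #20.

20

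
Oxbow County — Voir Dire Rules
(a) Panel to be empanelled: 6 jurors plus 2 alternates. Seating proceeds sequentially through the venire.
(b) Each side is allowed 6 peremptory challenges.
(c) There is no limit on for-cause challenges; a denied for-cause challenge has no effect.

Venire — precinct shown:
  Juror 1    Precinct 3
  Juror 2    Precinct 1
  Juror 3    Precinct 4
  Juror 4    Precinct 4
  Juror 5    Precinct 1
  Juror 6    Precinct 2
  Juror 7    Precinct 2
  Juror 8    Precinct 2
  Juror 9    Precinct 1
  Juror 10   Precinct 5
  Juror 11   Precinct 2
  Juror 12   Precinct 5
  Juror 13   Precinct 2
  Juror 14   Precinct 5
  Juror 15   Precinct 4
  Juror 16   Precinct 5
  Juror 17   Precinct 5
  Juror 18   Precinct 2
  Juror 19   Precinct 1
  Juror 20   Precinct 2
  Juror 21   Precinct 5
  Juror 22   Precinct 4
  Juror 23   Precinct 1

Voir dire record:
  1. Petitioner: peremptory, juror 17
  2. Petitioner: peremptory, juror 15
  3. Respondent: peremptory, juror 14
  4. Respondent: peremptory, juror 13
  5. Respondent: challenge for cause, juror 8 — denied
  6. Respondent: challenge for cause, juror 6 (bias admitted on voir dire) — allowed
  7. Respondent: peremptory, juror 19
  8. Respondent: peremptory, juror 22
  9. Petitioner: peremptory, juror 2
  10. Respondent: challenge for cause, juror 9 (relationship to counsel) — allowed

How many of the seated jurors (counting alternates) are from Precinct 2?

Removed: #2, #6, #9, #13, #14, #15, #17, #19, #22.
Seated (8 incl. alternates): #1, #3, #4, #5, #7, #8, #10, #11.
Of those, in Precinct 2: #7, #8, #11 → 3.

3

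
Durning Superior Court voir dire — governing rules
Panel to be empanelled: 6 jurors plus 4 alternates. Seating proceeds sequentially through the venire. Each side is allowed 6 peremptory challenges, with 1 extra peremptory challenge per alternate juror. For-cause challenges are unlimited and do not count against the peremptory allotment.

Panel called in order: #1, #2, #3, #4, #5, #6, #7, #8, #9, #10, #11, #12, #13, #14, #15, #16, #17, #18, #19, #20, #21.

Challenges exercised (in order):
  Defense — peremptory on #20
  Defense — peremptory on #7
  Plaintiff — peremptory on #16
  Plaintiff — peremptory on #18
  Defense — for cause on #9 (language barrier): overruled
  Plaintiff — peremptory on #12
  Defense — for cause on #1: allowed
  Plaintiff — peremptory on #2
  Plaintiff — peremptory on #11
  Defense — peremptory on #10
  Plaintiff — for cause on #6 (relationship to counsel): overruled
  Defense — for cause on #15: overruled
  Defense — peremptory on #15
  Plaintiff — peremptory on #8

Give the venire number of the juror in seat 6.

13

Removed: #1, #2, #7, #8, #10, #11, #12, #15, #16, #18, #20. (#6, #9 stay — for-cause denied.)
Seating in order: seats 1–6 → #3, #4, #5, #6, #9, #13; alternates → #14, #17, #19, #21.
So seat 6 is #13.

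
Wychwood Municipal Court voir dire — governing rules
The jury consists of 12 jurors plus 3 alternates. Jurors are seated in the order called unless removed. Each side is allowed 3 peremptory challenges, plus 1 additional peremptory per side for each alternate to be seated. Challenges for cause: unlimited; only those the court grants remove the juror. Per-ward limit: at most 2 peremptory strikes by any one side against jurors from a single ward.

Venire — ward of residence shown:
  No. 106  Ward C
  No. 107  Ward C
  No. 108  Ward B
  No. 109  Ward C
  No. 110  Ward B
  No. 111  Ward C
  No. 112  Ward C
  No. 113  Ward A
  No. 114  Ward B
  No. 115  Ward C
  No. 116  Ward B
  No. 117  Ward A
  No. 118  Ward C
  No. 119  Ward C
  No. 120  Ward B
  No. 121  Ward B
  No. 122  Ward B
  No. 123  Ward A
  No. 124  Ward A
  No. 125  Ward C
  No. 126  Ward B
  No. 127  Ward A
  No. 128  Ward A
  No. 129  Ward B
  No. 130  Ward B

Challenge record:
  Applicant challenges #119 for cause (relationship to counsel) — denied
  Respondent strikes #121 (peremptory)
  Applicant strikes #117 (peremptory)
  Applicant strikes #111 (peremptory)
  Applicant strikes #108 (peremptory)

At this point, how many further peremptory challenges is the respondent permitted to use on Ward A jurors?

2

Respondent peremptories so far: #121 — 1 of 6 used, 5 left overall.
Against Ward A: none yet — per-ward cap 2 leaves 2.
Binding limit: min(5, 2) = 2.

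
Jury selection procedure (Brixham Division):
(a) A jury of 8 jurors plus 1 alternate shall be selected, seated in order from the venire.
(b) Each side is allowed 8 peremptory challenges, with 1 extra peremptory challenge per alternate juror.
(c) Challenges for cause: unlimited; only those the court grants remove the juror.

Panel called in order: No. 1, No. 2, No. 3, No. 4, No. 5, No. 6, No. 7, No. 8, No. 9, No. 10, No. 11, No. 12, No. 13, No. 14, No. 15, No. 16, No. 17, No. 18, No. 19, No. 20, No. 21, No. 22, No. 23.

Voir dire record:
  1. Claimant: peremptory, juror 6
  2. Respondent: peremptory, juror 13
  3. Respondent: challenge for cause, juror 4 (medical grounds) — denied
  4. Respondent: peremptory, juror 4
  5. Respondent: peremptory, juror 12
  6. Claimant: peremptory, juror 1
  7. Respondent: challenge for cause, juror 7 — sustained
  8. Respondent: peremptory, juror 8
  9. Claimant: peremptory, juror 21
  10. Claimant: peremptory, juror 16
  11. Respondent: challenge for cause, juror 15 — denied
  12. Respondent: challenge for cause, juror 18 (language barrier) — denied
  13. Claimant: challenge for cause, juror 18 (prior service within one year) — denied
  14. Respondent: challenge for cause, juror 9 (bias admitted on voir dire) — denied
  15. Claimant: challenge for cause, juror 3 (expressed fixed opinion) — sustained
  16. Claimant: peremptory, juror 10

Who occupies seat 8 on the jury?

18

Removed: #1, #3, #4, #6, #7, #8, #10, #12, #13, #16, #21. (#9, #15, #18 stay — for-cause denied.)
Seating in order: seats 1–8 → #2, #5, #9, #11, #14, #15, #17, #18; alternates → #19.
So seat 8 is #18.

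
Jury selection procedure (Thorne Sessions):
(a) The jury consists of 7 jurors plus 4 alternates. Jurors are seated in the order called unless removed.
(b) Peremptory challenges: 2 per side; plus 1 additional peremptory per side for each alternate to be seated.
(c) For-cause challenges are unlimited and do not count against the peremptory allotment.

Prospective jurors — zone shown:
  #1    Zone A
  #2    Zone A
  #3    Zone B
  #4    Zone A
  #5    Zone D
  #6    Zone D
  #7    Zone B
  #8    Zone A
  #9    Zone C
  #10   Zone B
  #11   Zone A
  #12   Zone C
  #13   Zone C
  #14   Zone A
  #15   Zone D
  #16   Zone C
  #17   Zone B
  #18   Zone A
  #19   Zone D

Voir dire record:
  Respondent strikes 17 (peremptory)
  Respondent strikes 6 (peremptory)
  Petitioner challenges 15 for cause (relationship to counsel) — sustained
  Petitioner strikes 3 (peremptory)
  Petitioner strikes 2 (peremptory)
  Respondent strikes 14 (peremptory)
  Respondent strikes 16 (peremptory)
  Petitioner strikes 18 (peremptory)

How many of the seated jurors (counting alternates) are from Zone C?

3

Removed: #2, #3, #6, #14, #15, #16, #17, #18.
Seated (11 incl. alternates): #1, #4, #5, #7, #8, #9, #10, #11, #12, #13, #19.
Of those, in Zone C: #9, #12, #13 → 3.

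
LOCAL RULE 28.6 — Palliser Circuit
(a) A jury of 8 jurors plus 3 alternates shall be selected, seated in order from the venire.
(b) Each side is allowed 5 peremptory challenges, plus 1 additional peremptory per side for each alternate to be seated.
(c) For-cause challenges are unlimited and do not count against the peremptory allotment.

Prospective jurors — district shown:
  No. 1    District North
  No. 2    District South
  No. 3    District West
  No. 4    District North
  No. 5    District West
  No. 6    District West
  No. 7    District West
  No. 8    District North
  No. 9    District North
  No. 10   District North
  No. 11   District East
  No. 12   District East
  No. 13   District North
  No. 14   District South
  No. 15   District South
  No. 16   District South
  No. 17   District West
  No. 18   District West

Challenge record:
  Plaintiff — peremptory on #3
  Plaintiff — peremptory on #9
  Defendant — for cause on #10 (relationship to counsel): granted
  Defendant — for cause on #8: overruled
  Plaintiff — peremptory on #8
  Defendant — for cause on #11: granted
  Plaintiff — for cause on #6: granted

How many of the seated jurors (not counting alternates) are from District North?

Removed: #3, #6, #8, #9, #10, #11.
Seated jurors 1–8: #1, #2, #4, #5, #7, #12, #13, #14 (alternates #15, #16, #17 not counted).
Of those, in District North: #1, #4, #13 → 3.

3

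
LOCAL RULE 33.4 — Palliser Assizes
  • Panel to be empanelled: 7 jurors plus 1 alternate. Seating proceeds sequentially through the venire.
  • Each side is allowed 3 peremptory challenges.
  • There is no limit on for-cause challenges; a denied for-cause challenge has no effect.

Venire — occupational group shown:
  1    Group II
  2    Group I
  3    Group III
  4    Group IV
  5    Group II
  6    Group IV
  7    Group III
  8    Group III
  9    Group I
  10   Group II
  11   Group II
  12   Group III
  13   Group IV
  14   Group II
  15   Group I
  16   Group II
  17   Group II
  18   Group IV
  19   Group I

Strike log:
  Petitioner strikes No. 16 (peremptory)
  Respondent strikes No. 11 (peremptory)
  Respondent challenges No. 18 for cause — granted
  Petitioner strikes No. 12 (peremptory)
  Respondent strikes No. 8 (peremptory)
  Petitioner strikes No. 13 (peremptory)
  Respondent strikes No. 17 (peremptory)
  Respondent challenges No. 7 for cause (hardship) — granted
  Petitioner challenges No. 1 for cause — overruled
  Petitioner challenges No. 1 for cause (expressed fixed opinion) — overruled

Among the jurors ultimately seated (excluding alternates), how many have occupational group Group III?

Removed: #7, #8, #11, #12, #13, #16, #17, #18.
Seated jurors 1–7: #1, #2, #3, #4, #5, #6, #9 (alternates #10 not counted).
Of those, in Group III: #3 → 1.

1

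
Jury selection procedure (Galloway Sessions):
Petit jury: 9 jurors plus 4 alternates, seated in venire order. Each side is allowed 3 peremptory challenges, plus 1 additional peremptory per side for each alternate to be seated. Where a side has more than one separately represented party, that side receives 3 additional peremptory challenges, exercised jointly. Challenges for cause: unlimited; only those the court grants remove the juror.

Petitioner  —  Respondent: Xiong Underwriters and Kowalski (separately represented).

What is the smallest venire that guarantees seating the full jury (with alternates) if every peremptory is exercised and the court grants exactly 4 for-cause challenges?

34

Seats to fill: 9 + 4 alternates = 13.
Peremptories — Petitioner: 3 + 1×4 = 7; Respondent: 3 + 1×4 + 3 = 10; total 17.
For-cause removals: 4.
Minimum venire: 13 + 17 + 4 = 34.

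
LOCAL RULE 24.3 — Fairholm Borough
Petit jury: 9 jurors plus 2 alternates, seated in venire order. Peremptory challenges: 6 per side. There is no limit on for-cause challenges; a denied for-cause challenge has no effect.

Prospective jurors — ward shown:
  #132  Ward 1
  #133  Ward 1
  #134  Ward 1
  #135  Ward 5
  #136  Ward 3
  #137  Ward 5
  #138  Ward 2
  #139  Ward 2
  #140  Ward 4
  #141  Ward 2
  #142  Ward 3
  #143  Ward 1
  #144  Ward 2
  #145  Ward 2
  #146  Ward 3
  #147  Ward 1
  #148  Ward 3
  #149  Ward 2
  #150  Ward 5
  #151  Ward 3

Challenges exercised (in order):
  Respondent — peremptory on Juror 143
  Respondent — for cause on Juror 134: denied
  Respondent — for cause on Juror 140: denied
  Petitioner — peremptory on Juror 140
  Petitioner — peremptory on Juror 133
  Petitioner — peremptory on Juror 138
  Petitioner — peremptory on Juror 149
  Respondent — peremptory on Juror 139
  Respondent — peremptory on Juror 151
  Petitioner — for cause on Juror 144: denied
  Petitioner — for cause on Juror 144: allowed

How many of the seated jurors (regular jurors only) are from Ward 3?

3

Removed: #133, #138, #139, #140, #143, #144, #149, #151.
Seated jurors 1–9: #132, #134, #135, #136, #137, #141, #142, #145, #146 (alternates #147, #148 not counted).
Of those, in Ward 3: #136, #142, #146 → 3.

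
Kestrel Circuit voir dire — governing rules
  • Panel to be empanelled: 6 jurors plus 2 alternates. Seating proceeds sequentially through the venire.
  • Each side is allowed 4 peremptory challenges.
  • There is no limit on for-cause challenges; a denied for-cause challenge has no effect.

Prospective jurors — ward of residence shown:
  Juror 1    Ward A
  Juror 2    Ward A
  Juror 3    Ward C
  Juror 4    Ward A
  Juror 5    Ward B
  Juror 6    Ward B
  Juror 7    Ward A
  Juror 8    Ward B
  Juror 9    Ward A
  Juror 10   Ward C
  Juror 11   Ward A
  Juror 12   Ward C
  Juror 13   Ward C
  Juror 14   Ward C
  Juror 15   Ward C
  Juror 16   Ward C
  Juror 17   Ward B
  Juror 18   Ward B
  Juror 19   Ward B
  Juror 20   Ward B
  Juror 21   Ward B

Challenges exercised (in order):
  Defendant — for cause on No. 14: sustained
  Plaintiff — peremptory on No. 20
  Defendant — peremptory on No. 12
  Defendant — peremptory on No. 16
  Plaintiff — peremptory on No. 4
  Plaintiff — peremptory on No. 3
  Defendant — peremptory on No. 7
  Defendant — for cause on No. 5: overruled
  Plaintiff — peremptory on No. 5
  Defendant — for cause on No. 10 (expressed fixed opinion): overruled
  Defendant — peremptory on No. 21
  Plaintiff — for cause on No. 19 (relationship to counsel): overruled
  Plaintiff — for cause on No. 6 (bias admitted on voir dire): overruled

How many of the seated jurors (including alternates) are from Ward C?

Removed: #3, #4, #5, #7, #12, #14, #16, #20, #21.
Seated (8 incl. alternates): #1, #2, #6, #8, #9, #10, #11, #13.
Of those, in Ward C: #10, #13 → 2.

2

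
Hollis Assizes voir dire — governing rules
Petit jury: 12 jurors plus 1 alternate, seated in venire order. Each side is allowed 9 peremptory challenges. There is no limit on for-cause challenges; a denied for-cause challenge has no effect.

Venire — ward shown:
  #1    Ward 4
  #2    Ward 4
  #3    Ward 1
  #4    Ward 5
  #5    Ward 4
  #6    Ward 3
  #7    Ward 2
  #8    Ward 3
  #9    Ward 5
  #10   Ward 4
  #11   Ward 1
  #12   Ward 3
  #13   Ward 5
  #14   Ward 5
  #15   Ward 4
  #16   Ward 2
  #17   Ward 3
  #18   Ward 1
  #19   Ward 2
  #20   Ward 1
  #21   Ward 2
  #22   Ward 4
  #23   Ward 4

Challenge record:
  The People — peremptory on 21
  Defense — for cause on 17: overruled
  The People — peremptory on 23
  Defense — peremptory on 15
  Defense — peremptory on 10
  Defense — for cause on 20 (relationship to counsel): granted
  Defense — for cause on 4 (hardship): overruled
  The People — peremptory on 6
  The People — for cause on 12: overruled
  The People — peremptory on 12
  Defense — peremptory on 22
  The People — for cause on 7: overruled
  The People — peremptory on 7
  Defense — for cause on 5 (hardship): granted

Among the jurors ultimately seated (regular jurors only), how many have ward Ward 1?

3

Removed: #5, #6, #7, #10, #12, #15, #20, #21, #22, #23.
Seated jurors 1–12: #1, #2, #3, #4, #8, #9, #11, #13, #14, #16, #17, #18 (alternates #19 not counted).
Of those, in Ward 1: #3, #11, #18 → 3.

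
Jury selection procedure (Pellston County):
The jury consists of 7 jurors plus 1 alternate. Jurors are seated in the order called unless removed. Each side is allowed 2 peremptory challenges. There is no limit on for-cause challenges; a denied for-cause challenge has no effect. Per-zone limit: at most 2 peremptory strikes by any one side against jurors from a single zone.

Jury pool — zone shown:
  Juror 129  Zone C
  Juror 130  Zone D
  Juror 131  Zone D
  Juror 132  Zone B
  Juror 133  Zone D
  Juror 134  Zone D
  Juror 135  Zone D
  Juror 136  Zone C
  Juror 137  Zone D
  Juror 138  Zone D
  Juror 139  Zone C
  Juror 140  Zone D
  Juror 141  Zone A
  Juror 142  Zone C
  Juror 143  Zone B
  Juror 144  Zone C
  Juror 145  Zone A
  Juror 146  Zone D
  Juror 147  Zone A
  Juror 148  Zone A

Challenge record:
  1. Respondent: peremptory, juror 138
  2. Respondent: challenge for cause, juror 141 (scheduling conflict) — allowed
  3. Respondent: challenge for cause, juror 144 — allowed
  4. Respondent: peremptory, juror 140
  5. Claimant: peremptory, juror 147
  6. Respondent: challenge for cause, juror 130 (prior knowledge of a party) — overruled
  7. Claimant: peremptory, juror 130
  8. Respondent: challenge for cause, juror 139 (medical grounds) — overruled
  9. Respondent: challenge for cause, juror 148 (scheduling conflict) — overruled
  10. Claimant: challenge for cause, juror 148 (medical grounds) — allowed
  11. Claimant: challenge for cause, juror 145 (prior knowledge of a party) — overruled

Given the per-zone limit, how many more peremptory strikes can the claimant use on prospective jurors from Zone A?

Claimant peremptories so far: #147, #130 — 2 of 2 used, 0 left overall.
Against Zone A: #147 — 1 used; per-zone cap 2 leaves 1.
Binding limit: min(0, 1) = 0.

0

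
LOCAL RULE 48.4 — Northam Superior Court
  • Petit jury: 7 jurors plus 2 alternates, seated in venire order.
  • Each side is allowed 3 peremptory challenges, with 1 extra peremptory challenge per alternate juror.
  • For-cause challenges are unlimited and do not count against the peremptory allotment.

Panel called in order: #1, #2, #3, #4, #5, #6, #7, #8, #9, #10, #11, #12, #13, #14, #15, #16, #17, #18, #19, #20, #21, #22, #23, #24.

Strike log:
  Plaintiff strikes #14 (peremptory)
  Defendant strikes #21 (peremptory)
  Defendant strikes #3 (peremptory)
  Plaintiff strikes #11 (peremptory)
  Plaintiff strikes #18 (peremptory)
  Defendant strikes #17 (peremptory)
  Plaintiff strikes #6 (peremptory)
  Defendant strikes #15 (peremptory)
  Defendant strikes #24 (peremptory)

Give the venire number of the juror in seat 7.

9

Removed: #3, #6, #11, #14, #15, #17, #18, #21, #24.
Seating in order: seats 1–7 → #1, #2, #4, #5, #7, #8, #9; alternates → #10, #12.
So seat 7 is #9.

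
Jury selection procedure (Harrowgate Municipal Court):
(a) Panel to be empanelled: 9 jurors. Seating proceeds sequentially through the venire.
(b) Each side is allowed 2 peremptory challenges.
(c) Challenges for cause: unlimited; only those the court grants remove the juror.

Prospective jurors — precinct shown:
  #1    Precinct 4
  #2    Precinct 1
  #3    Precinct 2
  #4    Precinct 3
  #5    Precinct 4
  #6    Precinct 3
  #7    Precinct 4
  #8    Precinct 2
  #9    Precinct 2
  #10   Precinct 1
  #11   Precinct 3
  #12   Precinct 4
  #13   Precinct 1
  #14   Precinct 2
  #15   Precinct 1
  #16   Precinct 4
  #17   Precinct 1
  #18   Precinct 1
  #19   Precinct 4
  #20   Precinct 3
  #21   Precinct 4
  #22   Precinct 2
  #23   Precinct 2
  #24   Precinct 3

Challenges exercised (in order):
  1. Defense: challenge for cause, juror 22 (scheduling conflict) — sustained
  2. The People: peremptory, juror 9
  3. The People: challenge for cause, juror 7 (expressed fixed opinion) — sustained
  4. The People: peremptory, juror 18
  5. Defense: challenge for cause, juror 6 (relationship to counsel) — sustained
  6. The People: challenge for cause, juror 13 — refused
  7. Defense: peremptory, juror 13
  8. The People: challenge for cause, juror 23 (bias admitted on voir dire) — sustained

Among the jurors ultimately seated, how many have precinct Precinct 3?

2

Removed: #6, #7, #9, #13, #18, #22, #23.
Seated jurors 1–9: #1, #2, #3, #4, #5, #8, #10, #11, #12.
Of those, in Precinct 3: #4, #11 → 2.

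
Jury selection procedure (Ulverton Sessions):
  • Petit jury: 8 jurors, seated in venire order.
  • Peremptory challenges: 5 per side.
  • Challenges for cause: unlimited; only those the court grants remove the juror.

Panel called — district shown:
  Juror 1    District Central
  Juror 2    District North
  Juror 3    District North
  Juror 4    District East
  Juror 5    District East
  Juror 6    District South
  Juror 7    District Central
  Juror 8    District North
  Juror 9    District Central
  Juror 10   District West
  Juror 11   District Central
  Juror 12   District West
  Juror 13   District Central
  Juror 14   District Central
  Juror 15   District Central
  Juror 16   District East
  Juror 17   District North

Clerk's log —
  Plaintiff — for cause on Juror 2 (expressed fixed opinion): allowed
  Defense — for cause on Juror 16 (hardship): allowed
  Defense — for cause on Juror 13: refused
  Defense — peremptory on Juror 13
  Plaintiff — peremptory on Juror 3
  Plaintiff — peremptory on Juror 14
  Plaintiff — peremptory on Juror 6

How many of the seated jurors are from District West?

1

Removed: #2, #3, #6, #13, #14, #16.
Seated jurors 1–8: #1, #4, #5, #7, #8, #9, #10, #11.
Of those, in District West: #10 → 1.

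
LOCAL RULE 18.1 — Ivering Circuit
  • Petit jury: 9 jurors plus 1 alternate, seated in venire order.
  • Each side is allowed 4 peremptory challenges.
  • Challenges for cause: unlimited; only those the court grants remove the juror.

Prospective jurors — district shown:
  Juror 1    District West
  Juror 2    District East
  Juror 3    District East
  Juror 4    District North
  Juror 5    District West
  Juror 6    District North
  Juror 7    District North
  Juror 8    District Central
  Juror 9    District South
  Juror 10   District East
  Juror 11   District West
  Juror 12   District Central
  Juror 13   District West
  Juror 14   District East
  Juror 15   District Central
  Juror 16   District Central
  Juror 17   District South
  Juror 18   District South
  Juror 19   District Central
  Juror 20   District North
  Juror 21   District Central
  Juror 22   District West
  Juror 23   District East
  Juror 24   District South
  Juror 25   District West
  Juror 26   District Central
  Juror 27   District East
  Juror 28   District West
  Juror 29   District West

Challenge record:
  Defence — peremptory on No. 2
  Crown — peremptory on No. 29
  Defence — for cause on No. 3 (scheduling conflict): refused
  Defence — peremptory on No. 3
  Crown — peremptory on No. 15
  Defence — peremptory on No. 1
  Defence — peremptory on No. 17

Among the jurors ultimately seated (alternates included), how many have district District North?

Removed: #1, #2, #3, #15, #17, #29.
Seated (10 incl. alternates): #4, #5, #6, #7, #8, #9, #10, #11, #12, #13.
Of those, in District North: #4, #6, #7 → 3.

3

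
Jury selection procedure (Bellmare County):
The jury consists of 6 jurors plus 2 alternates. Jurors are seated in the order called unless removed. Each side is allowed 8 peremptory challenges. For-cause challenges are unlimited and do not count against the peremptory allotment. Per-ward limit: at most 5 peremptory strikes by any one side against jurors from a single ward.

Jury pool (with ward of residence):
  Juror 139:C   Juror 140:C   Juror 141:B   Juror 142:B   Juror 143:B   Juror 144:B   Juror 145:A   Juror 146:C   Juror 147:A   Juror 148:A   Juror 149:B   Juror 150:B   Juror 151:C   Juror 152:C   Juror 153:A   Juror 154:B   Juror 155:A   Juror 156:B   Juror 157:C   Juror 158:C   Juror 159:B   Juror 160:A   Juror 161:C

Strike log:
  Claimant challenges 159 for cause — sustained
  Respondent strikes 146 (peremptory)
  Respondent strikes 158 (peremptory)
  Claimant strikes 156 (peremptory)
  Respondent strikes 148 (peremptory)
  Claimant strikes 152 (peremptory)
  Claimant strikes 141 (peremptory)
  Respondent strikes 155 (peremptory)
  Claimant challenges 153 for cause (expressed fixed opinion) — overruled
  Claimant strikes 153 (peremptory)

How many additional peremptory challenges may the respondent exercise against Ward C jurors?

Respondent peremptories so far: #146, #158, #148, #155 — 4 of 8 used, 4 left overall.
Against Ward C: #146, #158 — 2 used; per-ward cap 5 leaves 3.
Binding limit: min(4, 3) = 3.

3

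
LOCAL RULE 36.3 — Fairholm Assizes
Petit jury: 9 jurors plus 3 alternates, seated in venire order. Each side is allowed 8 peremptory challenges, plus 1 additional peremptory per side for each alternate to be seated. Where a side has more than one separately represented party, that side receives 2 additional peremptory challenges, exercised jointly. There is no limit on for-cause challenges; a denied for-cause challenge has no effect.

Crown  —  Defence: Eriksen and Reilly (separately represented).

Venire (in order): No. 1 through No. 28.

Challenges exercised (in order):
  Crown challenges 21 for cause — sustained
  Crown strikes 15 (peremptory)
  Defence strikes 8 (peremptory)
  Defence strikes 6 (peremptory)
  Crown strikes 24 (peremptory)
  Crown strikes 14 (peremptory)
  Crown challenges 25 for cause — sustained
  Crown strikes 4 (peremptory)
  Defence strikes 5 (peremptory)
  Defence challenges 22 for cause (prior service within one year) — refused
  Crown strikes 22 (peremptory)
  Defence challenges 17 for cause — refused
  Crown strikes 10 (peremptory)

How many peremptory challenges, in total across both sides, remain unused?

15

Crown allotment: 8 base + 1 × 3 alternates = 11. Defence allotment: 8 base + 1 × 3 alternates + 2 multi-party = 13.
Crown peremptories used: #15, #24, #14, #4, #22, #10 — 6 (for-cause on #21, #25 don't count).
Defence peremptories used: #8, #6, #5 — 3 (for-cause on #22, #17 don't count).
Remaining: (11 − 6) + (13 − 3) = 15.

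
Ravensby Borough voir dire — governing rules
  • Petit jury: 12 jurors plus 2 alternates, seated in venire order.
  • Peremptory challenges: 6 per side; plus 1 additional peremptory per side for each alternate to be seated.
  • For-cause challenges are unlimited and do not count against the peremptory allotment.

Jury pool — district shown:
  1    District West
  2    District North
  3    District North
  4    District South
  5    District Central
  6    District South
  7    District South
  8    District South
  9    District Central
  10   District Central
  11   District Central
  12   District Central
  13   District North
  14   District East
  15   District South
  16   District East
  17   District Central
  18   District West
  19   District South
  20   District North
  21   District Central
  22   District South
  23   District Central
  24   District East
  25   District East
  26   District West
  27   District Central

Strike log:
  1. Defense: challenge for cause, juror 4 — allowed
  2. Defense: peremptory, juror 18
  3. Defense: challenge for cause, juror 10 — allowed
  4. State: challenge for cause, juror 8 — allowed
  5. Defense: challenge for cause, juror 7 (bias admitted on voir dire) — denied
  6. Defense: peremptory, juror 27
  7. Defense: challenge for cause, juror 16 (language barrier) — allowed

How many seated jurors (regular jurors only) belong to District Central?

4

Removed: #4, #8, #10, #16, #18, #27.
Seated jurors 1–12: #1, #2, #3, #5, #6, #7, #9, #11, #12, #13, #14, #15 (alternates #17, #19 not counted).
Of those, in District Central: #5, #9, #11, #12 → 4.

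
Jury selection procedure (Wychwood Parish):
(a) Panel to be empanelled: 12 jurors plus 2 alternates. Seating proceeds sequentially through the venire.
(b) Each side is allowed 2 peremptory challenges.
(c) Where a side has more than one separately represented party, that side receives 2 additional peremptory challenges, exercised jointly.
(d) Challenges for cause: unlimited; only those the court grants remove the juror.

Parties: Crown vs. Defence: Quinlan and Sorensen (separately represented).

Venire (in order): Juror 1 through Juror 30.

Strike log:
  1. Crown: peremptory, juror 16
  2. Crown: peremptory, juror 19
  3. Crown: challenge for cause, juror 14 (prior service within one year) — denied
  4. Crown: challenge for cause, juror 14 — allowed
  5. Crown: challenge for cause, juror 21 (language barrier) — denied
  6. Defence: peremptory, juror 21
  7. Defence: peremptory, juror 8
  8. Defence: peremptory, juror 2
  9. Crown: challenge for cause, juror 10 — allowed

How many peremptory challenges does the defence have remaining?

Defence allotment: 2 base + 2 multi-party = 4.
Defence peremptories used: #21, #8, #2 — 3.
Remaining: 4 − 3 = 1.

1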